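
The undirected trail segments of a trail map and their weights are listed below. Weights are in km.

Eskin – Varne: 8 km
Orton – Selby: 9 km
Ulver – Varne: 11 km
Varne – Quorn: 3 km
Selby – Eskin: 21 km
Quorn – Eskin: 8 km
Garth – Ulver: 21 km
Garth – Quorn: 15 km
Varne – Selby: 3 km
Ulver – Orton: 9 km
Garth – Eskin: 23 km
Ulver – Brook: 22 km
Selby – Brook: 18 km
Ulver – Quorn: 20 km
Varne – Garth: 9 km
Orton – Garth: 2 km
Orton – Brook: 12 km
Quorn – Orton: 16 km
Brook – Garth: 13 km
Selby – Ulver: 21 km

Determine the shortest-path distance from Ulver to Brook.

Shortest distances from Ulver:
Ulver: 0
Orton: 9  (via Ulver)
Garth: 11  (via Orton)
Varne: 11  (via Ulver)
Selby: 14  (via Varne)
Quorn: 14  (via Varne)
Eskin: 19  (via Varne)
Brook: 21  (via Orton)
Shortest route: Ulver → Orton → Brook = 21 km.

21 km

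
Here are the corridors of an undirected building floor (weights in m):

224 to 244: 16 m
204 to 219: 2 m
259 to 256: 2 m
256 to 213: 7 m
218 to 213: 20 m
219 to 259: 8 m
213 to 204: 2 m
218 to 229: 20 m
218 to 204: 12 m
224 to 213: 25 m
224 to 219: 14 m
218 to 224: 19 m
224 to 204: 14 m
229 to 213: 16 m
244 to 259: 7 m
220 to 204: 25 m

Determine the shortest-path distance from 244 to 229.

32 m

Shortest distances from 244:
244: 0
259: 7  (via 244)
256: 9  (via 259)
219: 15  (via 259)
224: 16  (via 244)
213: 16  (via 256)
204: 17  (via 219)
218: 29  (via 204)
229: 32  (via 213)
Shortest route: 244 → 259 → 256 → 213 → 229 = 32 m.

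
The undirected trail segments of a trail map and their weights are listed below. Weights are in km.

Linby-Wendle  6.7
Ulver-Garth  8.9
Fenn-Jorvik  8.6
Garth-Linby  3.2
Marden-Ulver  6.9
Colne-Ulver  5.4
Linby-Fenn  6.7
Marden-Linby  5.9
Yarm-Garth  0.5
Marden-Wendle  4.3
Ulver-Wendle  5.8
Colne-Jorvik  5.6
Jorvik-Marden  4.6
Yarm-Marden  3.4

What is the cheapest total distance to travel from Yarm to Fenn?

10.4 km

Compare a few routes:
Yarm - Marden - Wendle - Linby - Fenn: 3.4+4.3+6.7+6.7 = 21.1
Yarm - Marden - Linby - Fenn: 3.4+5.9+6.7 = 16
Yarm - Garth - Linby - Fenn: 0.5+3.2+6.7 = 10.4
Yarm - Marden - Jorvik - Fenn: 3.4+4.6+8.6 = 16.6
The minimum is 10.4 km via Yarm - Garth - Linby - Fenn.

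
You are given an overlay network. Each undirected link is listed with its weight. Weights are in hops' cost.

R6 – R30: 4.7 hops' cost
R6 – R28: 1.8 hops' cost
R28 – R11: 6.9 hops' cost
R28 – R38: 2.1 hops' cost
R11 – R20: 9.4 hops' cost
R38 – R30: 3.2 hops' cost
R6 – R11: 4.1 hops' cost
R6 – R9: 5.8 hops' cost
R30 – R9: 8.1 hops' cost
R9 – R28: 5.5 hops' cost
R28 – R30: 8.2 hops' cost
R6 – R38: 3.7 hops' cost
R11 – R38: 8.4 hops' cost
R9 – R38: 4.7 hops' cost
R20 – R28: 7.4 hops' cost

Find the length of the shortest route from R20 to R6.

9.2 hops' cost

Compare a few routes:
R20 - R28 - R6: 7.4+1.8 = 9.2
R20 - R28 - R38 - R6: 7.4+2.1+3.7 = 13.2
The minimum is 9.2 hops' cost via R20 - R28 - R6.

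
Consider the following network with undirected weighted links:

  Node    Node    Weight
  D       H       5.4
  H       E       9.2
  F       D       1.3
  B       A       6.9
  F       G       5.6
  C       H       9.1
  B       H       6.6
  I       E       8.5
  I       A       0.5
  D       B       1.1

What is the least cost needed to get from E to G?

Settle nodes by increasing distance from E:
E: 0
I: 8.5  (via E)
A: 9  (via I)
H: 9.2  (via E)
D: 14.6  (via H)
B: 15.7  (via D)
F: 15.9  (via D)
C: 18.3  (via H)
G: 21.5  (via F)
Shortest route: E → H → D → F → G = 21.5.

21.5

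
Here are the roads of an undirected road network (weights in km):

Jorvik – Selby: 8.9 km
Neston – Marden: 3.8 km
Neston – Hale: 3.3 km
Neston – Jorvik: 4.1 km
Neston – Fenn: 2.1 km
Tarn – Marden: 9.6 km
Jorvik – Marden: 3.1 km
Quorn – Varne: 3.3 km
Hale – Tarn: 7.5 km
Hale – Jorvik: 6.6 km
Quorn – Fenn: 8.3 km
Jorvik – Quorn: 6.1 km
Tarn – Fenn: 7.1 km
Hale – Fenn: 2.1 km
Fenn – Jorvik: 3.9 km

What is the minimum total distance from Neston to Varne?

Shortest distances from Neston:
Neston: 0
Fenn: 2.1  (via Neston)
Hale: 3.3  (via Neston)
Marden: 3.8  (via Neston)
Jorvik: 4.1  (via Neston)
Tarn: 9.2  (via Fenn)
Quorn: 10.2  (via Jorvik)
Selby: 13  (via Jorvik)
Varne: 13.5  (via Quorn)
Shortest route: Neston–Jorvik–Quorn–Varne = 13.5 km.

13.5 km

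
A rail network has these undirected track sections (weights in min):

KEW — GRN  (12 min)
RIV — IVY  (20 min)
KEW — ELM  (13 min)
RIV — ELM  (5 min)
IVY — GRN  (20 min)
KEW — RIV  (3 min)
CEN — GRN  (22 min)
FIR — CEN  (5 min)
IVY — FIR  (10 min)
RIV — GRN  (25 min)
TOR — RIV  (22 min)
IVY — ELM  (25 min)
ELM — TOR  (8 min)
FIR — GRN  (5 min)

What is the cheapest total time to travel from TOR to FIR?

33 min

Running Dijkstra from TOR:
TOR: 0
ELM: 8  (via TOR)
RIV: 13  (via ELM)
KEW: 16  (via RIV)
GRN: 28  (via KEW)
FIR: 33  (via GRN)
Shortest route: TOR → ELM → RIV → KEW → GRN → FIR = 33 min.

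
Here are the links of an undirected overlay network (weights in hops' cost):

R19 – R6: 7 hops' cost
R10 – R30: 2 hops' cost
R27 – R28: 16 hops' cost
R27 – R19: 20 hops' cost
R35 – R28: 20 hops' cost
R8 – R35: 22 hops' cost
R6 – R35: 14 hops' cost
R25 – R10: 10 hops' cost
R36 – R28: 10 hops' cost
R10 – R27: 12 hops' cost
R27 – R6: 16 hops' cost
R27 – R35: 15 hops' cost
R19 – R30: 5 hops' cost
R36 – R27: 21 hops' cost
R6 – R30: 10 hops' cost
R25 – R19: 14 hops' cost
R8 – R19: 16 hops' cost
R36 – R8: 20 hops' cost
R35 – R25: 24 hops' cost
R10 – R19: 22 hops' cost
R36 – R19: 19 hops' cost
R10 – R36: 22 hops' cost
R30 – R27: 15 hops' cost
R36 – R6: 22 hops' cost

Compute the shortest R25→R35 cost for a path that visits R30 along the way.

Best R25 to R30: R25–R10–R30 costing 12
Shortest R30→R35: R30–R6–R35 = 24
Total via R30: 12 + 24 = 36 hops' cost.

36 hops' cost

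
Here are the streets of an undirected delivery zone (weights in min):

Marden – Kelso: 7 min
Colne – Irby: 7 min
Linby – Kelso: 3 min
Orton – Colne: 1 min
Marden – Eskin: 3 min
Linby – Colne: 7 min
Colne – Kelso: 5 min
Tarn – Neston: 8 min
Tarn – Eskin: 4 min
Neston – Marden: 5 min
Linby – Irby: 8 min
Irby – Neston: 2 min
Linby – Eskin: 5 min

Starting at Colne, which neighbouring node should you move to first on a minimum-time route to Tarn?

Candidate routes:
Colne - Linby - Eskin - Tarn: 7+5+4 = 16
Colne - Irby - Neston - Tarn: 7+2+8 = 17
The minimum is 16 min via Colne - Linby - Eskin - Tarn.
So from Colne the first move is to Linby.

Linby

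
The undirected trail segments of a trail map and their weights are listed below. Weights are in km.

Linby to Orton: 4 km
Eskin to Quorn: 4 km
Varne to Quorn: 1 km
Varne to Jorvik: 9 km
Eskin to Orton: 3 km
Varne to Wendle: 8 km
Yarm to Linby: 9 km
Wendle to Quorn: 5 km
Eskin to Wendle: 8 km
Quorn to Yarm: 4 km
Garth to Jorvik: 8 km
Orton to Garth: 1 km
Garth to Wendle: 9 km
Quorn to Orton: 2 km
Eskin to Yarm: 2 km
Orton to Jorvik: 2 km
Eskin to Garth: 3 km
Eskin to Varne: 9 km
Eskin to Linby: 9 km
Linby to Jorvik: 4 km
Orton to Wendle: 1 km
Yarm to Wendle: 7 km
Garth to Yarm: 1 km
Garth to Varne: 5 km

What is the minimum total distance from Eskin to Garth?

3 km

Enumerating some paths:
Eskin - Garth: 3 = 3
Eskin - Orton - Garth: 3+1 = 4
The minimum is 3 km via Eskin - Garth.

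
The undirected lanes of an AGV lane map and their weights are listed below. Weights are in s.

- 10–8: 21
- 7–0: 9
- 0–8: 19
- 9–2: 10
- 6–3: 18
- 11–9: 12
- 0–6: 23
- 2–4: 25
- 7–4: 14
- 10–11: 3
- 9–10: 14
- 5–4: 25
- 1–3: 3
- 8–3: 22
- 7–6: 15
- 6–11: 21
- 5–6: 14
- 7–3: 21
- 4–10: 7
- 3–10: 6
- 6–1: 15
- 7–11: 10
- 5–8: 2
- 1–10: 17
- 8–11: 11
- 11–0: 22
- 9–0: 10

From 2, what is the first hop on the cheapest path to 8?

9

Compare a few routes:
2 - 9 - 10 - 8: 10+14+21 = 45
2 - 9 - 0 - 8: 10+10+19 = 39
2 - 9 - 11 - 8: 10+12+11 = 33
2 - 9 - 10 - 11 - 8: 10+14+3+11 = 38
The minimum is 33 s via 2 - 9 - 11 - 8.
So from 2 the first move is to 9.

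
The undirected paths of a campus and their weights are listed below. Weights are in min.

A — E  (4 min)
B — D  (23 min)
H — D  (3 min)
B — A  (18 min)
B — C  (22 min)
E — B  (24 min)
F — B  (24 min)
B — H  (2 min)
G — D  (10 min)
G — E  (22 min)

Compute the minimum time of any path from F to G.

39 min

Settle nodes by increasing distance from F:
F: 0
B: 24  (via F)
H: 26  (via B)
D: 29  (via H)
G: 39  (via D)
Shortest route: F–B–H–D–G = 39 min.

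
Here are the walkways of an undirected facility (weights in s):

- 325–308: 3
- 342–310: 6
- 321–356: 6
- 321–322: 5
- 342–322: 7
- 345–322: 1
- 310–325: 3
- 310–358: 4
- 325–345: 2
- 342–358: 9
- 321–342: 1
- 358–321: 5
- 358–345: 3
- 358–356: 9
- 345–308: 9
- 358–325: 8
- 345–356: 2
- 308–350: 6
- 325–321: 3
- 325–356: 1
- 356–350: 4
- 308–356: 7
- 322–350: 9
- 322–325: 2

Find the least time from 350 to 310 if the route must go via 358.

13 s

Best 350 to 358: 350–356–345–358 costing 9
Shortest 358→310: 358–310 = 4
Total via 358: 9 + 4 = 13 s.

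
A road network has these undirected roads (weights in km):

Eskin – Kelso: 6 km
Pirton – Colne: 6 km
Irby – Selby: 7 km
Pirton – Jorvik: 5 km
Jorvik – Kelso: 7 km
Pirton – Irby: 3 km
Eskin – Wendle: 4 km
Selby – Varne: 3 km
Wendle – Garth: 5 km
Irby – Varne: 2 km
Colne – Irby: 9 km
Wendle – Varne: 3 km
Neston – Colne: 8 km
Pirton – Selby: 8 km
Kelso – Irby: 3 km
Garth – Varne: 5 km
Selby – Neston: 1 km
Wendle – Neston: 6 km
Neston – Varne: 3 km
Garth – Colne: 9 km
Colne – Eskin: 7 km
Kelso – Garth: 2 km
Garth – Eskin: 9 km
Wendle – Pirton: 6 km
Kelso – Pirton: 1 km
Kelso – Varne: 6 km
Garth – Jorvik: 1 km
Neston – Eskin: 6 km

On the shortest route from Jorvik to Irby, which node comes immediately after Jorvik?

Garth

Candidate routes:
Jorvik–Garth–Kelso–Pirton–Irby: 1+2+1+3 = 7
Jorvik–Pirton–Irby: 5+3 = 8
Jorvik–Garth–Kelso–Irby: 1+2+3 = 6
Cheapest is Jorvik–Garth–Kelso–Irby at 6 km.
So from Jorvik the first move is to Garth.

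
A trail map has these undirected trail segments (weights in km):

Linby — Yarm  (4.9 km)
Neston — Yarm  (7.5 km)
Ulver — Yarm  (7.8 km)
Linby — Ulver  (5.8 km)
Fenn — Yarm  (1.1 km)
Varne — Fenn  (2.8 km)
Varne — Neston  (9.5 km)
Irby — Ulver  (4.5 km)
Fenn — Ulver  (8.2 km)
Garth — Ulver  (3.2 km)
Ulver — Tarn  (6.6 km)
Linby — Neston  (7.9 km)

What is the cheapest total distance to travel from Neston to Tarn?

Enumerating some paths:
Neston–Yarm–Ulver–Tarn: 7.5+7.8+6.6 = 21.9
Neston–Linby–Ulver–Tarn: 7.9+5.8+6.6 = 20.3
The minimum is 20.3 km via Neston–Linby–Ulver–Tarn.

20.3 km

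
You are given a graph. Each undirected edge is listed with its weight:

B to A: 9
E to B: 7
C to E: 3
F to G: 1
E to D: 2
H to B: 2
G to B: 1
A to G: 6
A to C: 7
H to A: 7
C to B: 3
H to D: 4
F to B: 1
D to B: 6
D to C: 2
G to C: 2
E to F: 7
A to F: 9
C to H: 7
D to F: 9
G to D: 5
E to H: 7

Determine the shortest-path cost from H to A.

Shortest distances from H:
H: 0
B: 2  (via H)
F: 3  (via B)
G: 3  (via B)
D: 4  (via H)
C: 5  (via B)
E: 6  (via D)
A: 7  (via H)
Shortest route: H → A = 7.

7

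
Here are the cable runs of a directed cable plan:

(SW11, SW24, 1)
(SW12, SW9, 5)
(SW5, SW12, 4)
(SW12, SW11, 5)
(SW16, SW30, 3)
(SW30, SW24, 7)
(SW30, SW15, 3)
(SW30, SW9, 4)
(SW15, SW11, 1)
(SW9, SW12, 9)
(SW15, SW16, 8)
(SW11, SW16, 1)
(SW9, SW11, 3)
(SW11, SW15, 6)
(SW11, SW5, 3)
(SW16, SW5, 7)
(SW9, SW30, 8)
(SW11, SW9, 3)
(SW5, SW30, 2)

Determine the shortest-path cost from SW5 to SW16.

Settle nodes by increasing distance from SW5:
SW5: 0
SW30: 2  (via SW5)
SW12: 4  (via SW5)
SW15: 5  (via SW30)
SW11: 6  (via SW15)
SW9: 6  (via SW30)
SW16: 7  (via SW11)
Shortest route: SW5 → SW30 → SW15 → SW11 → SW16 = 7.

7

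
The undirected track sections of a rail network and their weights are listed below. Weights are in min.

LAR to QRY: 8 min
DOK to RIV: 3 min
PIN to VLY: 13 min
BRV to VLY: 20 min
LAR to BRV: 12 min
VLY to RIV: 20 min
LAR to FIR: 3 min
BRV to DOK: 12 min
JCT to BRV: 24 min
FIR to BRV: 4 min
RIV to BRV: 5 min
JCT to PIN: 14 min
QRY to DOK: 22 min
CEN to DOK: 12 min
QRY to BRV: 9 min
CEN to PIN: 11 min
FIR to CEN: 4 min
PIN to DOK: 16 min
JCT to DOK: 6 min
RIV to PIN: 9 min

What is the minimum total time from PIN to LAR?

Shortest distances from PIN:
PIN: 0
RIV: 9  (via PIN)
CEN: 11  (via PIN)
DOK: 12  (via RIV)
VLY: 13  (via PIN)
BRV: 14  (via RIV)
JCT: 14  (via PIN)
FIR: 15  (via CEN)
LAR: 18  (via FIR)
Shortest route: PIN–CEN–FIR–LAR = 18 min.

18 min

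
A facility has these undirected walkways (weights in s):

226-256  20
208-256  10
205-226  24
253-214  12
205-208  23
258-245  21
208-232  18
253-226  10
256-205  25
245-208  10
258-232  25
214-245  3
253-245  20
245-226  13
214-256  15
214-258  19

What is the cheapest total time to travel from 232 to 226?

41 s

Settle nodes by increasing distance from 232:
232: 0
208: 18  (via 232)
258: 25  (via 232)
256: 28  (via 208)
245: 28  (via 208)
214: 31  (via 245)
226: 41  (via 245)
Shortest route: 232 → 208 → 245 → 226 = 41 s.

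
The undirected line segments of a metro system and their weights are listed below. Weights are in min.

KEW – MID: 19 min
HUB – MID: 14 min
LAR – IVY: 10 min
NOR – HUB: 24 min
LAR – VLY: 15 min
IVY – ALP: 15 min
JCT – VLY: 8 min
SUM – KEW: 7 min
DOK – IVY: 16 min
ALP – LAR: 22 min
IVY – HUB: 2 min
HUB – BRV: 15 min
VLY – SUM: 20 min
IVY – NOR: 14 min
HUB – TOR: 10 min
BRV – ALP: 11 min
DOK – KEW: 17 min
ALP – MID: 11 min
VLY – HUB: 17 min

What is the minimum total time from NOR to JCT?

41 min

Shortest distances from NOR:
NOR: 0
IVY: 14  (via NOR)
HUB: 16  (via IVY)
LAR: 24  (via IVY)
TOR: 26  (via HUB)
ALP: 29  (via IVY)
MID: 30  (via HUB)
DOK: 30  (via IVY)
BRV: 31  (via HUB)
VLY: 33  (via HUB)
JCT: 41  (via VLY)
Shortest route: NOR → IVY → HUB → VLY → JCT = 41 min.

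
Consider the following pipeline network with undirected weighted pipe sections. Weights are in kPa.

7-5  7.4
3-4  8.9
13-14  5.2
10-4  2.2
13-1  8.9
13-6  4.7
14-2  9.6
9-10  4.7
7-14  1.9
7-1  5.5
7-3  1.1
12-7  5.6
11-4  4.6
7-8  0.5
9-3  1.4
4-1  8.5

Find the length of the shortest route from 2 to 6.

Enumerating some paths:
2 - 14 - 7 - 1 - 13 - 6: 9.6+1.9+5.5+8.9+4.7 = 30.6
2 - 14 - 13 - 6: 9.6+5.2+4.7 = 19.5
The minimum is 19.5 kPa via 2 - 14 - 13 - 6.

19.5 kPa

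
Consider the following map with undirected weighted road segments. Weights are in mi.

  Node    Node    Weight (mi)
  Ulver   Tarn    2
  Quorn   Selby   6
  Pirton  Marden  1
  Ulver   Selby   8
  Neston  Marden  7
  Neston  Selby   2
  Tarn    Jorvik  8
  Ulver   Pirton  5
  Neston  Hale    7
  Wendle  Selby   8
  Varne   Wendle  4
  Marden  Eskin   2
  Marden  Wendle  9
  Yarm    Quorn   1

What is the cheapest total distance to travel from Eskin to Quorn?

17 mi

Compare a few routes:
Eskin - Marden - Neston - Selby - Quorn: 2+7+2+6 = 17
Eskin - Marden - Pirton - Ulver - Selby - Quorn: 2+1+5+8+6 = 22
The minimum is 17 mi via Eskin - Marden - Neston - Selby - Quorn.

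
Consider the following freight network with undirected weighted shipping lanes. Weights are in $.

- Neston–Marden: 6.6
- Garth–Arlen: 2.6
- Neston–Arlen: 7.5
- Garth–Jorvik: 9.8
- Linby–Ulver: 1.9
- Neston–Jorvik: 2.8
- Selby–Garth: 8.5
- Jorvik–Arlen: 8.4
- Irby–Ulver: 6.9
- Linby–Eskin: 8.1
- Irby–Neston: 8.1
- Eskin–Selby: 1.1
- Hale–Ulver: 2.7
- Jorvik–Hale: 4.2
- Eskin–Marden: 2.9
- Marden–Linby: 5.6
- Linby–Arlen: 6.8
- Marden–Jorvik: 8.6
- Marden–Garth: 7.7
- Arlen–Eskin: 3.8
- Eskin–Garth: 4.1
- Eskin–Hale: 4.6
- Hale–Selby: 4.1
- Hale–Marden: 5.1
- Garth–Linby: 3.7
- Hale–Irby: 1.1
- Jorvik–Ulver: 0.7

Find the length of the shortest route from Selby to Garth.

$5.2

Settle nodes by increasing distance from Selby:
Selby: 0
Eskin: 1.1  (via Selby)
Marden: 4  (via Eskin)
Hale: 4.1  (via Selby)
Arlen: 4.9  (via Eskin)
Garth: 5.2  (via Eskin)
Shortest route: Selby → Eskin → Garth = $5.2.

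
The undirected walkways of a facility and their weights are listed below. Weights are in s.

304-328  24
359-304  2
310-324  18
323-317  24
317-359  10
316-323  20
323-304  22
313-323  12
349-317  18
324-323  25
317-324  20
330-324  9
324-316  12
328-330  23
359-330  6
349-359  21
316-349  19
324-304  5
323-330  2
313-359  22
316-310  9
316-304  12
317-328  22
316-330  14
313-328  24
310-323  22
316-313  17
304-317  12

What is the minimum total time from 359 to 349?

Candidate routes:
359 → 304 → 316 → 349: 2+12+19 = 33
359 → 317 → 349: 10+18 = 28
359 → 349: 21 = 21
359 → 304 → 317 → 349: 2+12+18 = 32
Cheapest is 359 → 349 at 21 s.

21 s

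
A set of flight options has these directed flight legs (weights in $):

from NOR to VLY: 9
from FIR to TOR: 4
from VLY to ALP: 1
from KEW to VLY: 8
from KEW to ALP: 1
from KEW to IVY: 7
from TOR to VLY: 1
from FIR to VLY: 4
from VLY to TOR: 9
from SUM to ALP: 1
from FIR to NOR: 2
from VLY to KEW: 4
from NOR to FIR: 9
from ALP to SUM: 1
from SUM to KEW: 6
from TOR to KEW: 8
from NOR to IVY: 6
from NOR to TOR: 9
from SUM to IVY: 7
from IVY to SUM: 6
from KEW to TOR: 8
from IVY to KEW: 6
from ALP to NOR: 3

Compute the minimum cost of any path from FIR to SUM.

Candidate routes:
FIR–VLY–KEW–ALP–SUM: 4+4+1+1 = 10
FIR–VLY–ALP–SUM: 4+1+1 = 6
FIR–TOR–VLY–ALP–SUM: 4+1+1+1 = 7
FIR–TOR–VLY–KEW–ALP–SUM: 4+1+4+1+1 = 11
The minimum is $6 via FIR–VLY–ALP–SUM.

$6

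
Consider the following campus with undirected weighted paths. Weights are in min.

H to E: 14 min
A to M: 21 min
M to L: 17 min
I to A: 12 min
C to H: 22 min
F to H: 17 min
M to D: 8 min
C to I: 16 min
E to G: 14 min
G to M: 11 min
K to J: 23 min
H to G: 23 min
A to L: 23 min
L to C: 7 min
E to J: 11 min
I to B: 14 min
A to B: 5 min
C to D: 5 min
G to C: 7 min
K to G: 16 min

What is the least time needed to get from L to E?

Running Dijkstra from L:
L: 0
C: 7  (via L)
D: 12  (via C)
G: 14  (via C)
M: 17  (via L)
A: 23  (via L)
I: 23  (via C)
B: 28  (via A)
E: 28  (via G)
Shortest route: L → C → G → E = 28 min.

28 min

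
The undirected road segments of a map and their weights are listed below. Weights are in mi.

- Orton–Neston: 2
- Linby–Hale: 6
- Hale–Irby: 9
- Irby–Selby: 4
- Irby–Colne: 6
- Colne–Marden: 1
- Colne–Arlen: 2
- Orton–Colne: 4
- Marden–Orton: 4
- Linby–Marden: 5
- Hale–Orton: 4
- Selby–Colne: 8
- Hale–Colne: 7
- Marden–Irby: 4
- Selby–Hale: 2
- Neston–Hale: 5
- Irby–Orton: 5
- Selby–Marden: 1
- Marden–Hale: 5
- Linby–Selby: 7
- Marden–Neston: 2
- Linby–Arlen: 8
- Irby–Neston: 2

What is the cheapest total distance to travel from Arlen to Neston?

5 mi

Settle nodes by increasing distance from Arlen:
Arlen: 0
Colne: 2  (via Arlen)
Marden: 3  (via Colne)
Selby: 4  (via Marden)
Neston: 5  (via Marden)
Shortest route: Arlen → Colne → Marden → Neston = 5 mi.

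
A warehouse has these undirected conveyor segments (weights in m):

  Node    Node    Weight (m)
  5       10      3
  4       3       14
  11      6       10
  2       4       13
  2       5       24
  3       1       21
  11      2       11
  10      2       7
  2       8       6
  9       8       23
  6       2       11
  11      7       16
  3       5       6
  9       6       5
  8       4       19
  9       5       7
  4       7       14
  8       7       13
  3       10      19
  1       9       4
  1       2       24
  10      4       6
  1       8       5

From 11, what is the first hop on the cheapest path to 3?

Compare a few routes:
11–2–10–5–3: 11+7+3+6 = 27
11–6–2–10–5–3: 10+11+7+3+6 = 37
11–2–10–3: 11+7+19 = 37
11–6–9–5–3: 10+5+7+6 = 28
The minimum is 27 m via 11–2–10–5–3.
So from 11 the first move is to 2.

2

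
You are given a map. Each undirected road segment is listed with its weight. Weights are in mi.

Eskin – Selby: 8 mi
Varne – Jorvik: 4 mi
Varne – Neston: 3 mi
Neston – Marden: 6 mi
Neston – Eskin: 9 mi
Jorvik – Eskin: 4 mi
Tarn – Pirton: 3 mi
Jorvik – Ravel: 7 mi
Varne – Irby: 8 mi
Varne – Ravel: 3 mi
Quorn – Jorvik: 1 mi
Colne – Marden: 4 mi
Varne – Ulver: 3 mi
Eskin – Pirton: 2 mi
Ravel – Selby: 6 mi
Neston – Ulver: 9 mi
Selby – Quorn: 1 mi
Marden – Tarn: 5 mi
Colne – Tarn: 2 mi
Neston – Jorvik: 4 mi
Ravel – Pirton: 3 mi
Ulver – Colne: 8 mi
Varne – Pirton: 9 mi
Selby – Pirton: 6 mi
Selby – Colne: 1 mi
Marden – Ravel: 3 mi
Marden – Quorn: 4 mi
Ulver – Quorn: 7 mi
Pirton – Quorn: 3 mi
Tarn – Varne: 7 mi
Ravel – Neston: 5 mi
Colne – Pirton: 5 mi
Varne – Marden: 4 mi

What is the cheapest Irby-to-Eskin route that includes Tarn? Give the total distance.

Best Irby to Tarn: Irby → Varne → Tarn costing 15
Shortest Tarn→Eskin: Tarn → Pirton → Eskin = 5
Total via Tarn: 15 + 5 = 20 mi.

20 mi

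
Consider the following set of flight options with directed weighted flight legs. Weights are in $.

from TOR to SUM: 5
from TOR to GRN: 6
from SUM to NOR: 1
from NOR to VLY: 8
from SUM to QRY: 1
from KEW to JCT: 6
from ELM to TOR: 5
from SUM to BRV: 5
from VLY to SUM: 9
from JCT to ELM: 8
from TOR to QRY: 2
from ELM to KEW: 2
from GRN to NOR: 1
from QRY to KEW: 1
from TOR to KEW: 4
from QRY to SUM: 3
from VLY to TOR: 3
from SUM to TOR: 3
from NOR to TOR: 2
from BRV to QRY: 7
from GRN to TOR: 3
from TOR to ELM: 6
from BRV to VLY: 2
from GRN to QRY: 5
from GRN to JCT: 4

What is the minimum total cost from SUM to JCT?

$8

Compare a few routes:
SUM–QRY–KEW–JCT: 1+1+6 = 8
SUM–NOR–TOR–QRY–KEW–JCT: 1+2+2+1+6 = 12
SUM–TOR–QRY–KEW–JCT: 3+2+1+6 = 12
The minimum is $8 via SUM–QRY–KEW–JCT.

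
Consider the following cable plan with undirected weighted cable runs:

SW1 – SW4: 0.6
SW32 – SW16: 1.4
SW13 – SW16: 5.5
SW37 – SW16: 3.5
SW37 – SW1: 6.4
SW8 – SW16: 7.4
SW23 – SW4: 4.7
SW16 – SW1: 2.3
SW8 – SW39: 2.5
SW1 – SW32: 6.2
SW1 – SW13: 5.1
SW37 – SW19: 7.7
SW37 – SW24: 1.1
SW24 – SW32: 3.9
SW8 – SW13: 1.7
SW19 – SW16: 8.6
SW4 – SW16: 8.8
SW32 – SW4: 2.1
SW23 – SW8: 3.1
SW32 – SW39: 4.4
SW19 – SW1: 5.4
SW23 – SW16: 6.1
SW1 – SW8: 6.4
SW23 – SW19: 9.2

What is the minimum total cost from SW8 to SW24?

Compare a few routes:
SW8–SW13–SW16–SW37–SW24: 1.7+5.5+3.5+1.1 = 11.8
SW8–SW39–SW32–SW24: 2.5+4.4+3.9 = 10.8
Cheapest is SW8–SW39–SW32–SW24 at 10.8.

10.8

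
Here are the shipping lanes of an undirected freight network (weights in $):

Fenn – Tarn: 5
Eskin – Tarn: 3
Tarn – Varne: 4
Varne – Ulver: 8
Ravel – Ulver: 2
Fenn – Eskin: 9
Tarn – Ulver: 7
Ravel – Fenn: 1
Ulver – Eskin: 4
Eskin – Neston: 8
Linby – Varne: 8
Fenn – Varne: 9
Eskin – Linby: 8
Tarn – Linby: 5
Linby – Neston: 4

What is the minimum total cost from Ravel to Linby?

Compare a few routes:
Ravel → Ulver → Eskin → Tarn → Linby: 2+4+3+5 = 14
Ravel → Ulver → Tarn → Linby: 2+7+5 = 14
Ravel → Fenn → Tarn → Linby: 1+5+5 = 11
The minimum is $11 via Ravel → Fenn → Tarn → Linby.

$11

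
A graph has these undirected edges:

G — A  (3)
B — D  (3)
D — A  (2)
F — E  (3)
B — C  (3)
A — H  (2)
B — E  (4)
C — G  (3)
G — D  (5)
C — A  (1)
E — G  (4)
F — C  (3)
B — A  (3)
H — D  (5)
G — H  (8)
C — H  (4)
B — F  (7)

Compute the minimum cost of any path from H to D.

Enumerating some paths:
H - D: 5 = 5
H - A - D: 2+2 = 4
Cheapest is H - A - D at 4.

4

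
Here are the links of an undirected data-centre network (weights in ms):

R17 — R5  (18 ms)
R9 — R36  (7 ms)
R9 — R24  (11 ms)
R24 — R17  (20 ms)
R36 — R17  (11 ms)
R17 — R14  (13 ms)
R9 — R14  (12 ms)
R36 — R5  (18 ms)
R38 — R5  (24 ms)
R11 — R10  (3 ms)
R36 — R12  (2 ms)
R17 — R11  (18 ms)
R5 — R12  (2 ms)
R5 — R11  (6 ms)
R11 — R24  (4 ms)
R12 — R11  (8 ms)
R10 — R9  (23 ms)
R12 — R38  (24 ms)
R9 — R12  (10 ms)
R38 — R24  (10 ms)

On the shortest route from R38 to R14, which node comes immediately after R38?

R24

Enumerating some paths:
R38 - R24 - R11 - R5 - R12 - R36 - R9 - R14: 10+4+6+2+2+7+12 = 43
R38 - R24 - R9 - R14: 10+11+12 = 33
R38 - R24 - R11 - R12 - R36 - R9 - R14: 10+4+8+2+7+12 = 43
Cheapest is R38 - R24 - R9 - R14 at 33 ms.
So from R38 the first move is to R24.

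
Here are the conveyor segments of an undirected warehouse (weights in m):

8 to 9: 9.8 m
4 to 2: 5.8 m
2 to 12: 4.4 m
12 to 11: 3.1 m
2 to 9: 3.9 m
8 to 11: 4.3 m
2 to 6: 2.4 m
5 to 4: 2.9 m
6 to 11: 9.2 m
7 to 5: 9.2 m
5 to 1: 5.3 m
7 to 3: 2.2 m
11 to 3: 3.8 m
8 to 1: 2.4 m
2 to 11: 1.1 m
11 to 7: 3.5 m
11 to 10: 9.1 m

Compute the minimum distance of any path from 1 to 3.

Enumerating some paths:
1–5–7–3: 5.3+9.2+2.2 = 16.7
1–8–11–3: 2.4+4.3+3.8 = 10.5
1–8–11–7–3: 2.4+4.3+3.5+2.2 = 12.4
1–5–4–2–11–3: 5.3+2.9+5.8+1.1+3.8 = 18.9
The minimum is 10.5 m via 1–8–11–3.

10.5 m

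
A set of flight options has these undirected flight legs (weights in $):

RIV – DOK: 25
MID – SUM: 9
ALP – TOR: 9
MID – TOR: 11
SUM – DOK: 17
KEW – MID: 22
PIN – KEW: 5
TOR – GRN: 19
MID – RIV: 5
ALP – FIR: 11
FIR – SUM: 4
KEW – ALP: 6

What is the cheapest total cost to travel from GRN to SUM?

Running Dijkstra from GRN:
GRN: 0
TOR: 19  (via GRN)
ALP: 28  (via TOR)
MID: 30  (via TOR)
KEW: 34  (via ALP)
RIV: 35  (via MID)
SUM: 39  (via MID)
Shortest route: GRN–TOR–MID–SUM = $39.

$39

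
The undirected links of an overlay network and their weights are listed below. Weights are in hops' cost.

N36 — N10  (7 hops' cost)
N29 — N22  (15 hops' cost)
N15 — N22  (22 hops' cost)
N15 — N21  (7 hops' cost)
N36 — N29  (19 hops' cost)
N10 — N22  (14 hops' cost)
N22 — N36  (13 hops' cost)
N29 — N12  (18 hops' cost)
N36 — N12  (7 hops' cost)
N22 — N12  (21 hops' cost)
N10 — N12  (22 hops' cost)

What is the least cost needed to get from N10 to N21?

Candidate routes:
N10 → N36 → N22 → N15 → N21: 7+13+22+7 = 49
N10 → N22 → N15 → N21: 14+22+7 = 43
The minimum is 43 hops' cost via N10 → N22 → N15 → N21.

43 hops' cost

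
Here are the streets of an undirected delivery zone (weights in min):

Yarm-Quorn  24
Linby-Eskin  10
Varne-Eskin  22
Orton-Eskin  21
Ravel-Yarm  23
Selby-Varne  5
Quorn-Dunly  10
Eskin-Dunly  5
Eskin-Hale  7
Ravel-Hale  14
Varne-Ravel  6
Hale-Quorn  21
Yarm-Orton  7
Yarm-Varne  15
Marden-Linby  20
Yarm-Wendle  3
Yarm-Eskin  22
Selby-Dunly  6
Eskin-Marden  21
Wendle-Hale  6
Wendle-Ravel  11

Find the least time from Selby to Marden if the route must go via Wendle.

Best Selby to Wendle: Selby → Varne → Ravel → Wendle costing 22
Shortest Wendle→Marden: Wendle → Hale → Eskin → Marden = 34
Total via Wendle: 22 + 34 = 56 min.

56 min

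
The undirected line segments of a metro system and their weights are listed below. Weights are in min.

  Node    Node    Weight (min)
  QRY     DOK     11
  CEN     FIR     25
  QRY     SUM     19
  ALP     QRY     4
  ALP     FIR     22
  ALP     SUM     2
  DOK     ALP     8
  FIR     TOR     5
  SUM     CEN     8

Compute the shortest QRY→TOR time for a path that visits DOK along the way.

46 min

Best QRY to DOK: QRY–DOK costing 11
Shortest DOK→TOR: DOK–ALP–FIR–TOR = 35
Total via DOK: 11 + 35 = 46 min.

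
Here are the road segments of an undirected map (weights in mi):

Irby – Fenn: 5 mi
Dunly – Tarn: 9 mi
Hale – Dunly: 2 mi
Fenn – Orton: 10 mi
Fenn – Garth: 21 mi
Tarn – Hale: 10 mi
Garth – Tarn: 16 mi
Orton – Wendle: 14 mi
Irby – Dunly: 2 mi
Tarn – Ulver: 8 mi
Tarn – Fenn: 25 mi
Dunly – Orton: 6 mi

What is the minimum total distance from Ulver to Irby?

19 mi

Enumerating some paths:
Ulver → Tarn → Dunly → Irby: 8+9+2 = 19
Ulver → Tarn → Fenn → Irby: 8+25+5 = 38
Ulver → Tarn → Hale → Dunly → Irby: 8+10+2+2 = 22
Cheapest is Ulver → Tarn → Dunly → Irby at 19 mi.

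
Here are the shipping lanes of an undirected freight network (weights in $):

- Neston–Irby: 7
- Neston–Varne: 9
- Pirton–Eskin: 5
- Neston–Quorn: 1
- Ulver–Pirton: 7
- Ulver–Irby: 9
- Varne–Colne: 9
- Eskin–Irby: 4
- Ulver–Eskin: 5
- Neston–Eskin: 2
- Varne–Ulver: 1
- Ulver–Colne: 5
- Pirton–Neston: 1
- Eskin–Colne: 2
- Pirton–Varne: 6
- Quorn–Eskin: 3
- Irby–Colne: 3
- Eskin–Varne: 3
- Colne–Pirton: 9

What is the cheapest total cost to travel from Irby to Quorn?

Running Dijkstra from Irby:
Irby: 0
Colne: 3  (via Irby)
Eskin: 4  (via Irby)
Neston: 6  (via Eskin)
Varne: 7  (via Eskin)
Pirton: 7  (via Neston)
Quorn: 7  (via Eskin)
Shortest route: Irby–Eskin–Quorn = $7.

$7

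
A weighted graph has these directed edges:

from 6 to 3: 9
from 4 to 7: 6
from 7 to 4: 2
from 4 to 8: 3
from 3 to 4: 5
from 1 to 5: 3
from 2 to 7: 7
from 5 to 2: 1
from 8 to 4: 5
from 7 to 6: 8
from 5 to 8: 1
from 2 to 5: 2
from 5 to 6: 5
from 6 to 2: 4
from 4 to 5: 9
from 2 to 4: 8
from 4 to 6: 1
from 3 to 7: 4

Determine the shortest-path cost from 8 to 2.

10

Settle nodes by increasing distance from 8:
8: 0
4: 5  (via 8)
6: 6  (via 4)
2: 10  (via 6)
Shortest route: 8 → 4 → 6 → 2 = 10.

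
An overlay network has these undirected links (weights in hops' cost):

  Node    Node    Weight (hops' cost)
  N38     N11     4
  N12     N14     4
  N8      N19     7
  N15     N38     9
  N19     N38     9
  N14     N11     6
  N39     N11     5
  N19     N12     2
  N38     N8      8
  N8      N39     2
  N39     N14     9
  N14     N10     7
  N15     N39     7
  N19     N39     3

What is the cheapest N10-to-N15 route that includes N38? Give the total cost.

26 hops' cost

Best N10 to N38: N10–N14–N11–N38 costing 17
Best N38 to N15: N38–N15 costing 9
Total via N38: 17 + 9 = 26 hops' cost.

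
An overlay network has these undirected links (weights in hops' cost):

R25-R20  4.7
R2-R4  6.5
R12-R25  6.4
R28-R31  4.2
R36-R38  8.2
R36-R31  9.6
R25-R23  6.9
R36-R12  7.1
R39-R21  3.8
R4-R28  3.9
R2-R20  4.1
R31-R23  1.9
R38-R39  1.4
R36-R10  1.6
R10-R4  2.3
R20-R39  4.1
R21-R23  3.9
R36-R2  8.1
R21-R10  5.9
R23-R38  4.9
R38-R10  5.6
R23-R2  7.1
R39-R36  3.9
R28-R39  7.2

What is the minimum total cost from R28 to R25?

Candidate routes:
R28 - R31 - R23 - R25: 4.2+1.9+6.9 = 13
R28 - R4 - R2 - R20 - R25: 3.9+6.5+4.1+4.7 = 19.2
R28 - R39 - R20 - R25: 7.2+4.1+4.7 = 16
R28 - R39 - R38 - R23 - R25: 7.2+1.4+4.9+6.9 = 20.4
The minimum is 13 hops' cost via R28 - R31 - R23 - R25.

13 hops' cost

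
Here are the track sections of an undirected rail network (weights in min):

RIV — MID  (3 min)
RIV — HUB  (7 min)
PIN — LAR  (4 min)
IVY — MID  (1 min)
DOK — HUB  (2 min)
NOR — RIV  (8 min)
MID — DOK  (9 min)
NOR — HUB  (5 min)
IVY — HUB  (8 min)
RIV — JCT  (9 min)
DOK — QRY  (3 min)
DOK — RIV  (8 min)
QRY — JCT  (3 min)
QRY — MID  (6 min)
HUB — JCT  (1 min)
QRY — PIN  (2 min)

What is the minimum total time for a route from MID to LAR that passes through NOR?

Shortest MID→NOR: MID → RIV → NOR = 11
Best NOR to LAR: NOR → HUB → JCT → QRY → PIN → LAR costing 15
Total via NOR: 11 + 15 = 26 min.

26 min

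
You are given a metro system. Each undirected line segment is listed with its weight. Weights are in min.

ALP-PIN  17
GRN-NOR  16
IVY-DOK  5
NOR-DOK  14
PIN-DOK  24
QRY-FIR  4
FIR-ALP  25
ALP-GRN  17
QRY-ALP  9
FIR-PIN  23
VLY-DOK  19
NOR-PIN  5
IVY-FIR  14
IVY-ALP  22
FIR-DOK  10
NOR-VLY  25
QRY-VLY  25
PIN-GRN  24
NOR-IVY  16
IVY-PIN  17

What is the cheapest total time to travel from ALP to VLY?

34 min

Settle nodes by increasing distance from ALP:
ALP: 0
QRY: 9  (via ALP)
FIR: 13  (via QRY)
GRN: 17  (via ALP)
PIN: 17  (via ALP)
IVY: 22  (via ALP)
NOR: 22  (via PIN)
DOK: 23  (via FIR)
VLY: 34  (via QRY)
Shortest route: ALP–QRY–VLY = 34 min.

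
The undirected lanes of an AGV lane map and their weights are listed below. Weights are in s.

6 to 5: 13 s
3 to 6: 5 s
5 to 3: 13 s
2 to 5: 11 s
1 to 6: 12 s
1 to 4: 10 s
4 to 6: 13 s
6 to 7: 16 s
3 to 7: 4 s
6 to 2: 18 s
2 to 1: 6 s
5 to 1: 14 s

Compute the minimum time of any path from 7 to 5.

Candidate routes:
7 - 6 - 5: 16+13 = 29
7 - 3 - 6 - 5: 4+5+13 = 22
7 - 6 - 3 - 5: 16+5+13 = 34
7 - 3 - 5: 4+13 = 17
Cheapest is 7 - 3 - 5 at 17 s.

17 s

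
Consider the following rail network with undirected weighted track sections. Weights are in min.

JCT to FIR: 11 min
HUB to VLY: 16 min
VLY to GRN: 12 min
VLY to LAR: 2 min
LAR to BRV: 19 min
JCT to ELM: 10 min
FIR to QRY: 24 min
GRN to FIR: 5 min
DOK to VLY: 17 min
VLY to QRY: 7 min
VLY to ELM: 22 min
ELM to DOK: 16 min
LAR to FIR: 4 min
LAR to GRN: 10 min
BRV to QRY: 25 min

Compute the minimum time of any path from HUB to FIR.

22 min

Enumerating some paths:
HUB → VLY → LAR → FIR: 16+2+4 = 22
HUB → VLY → GRN → FIR: 16+12+5 = 33
HUB → VLY → LAR → GRN → FIR: 16+2+10+5 = 33
HUB → VLY → GRN → LAR → FIR: 16+12+10+4 = 42
The minimum is 22 min via HUB → VLY → LAR → FIR.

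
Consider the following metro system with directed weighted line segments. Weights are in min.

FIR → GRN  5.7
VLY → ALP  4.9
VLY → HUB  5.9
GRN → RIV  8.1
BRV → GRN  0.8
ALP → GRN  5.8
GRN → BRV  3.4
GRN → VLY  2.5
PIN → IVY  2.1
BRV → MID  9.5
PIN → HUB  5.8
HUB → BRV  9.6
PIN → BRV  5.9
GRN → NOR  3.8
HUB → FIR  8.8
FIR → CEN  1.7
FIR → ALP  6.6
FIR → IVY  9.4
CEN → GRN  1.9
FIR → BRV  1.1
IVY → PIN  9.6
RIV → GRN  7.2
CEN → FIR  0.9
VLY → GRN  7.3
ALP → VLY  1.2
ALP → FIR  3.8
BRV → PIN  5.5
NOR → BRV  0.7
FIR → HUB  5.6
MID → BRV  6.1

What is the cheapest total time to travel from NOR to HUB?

9.9 min

Shortest distances from NOR:
NOR: 0
BRV: 0.7  (via NOR)
GRN: 1.5  (via BRV)
VLY: 4  (via GRN)
PIN: 6.2  (via BRV)
IVY: 8.3  (via PIN)
ALP: 8.9  (via VLY)
RIV: 9.6  (via GRN)
HUB: 9.9  (via VLY)
Shortest route: NOR–BRV–GRN–VLY–HUB = 9.9 min.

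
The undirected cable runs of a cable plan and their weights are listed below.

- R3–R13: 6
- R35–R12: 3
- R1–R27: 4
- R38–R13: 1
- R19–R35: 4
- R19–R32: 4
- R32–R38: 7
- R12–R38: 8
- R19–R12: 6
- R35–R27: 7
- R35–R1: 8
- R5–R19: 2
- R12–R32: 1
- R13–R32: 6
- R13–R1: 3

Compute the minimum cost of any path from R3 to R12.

Shortest distances from R3:
R3: 0
R13: 6  (via R3)
R38: 7  (via R13)
R1: 9  (via R13)
R32: 12  (via R13)
R27: 13  (via R1)
R12: 13  (via R32)
Shortest route: R3–R13–R32–R12 = 13.

13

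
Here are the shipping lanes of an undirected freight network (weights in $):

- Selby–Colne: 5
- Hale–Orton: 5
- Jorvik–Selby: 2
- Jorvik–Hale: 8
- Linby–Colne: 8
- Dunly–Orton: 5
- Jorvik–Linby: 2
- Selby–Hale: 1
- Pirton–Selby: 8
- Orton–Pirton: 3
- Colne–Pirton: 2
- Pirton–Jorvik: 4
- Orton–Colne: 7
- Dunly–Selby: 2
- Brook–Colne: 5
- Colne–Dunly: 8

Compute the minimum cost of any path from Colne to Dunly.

$7

Enumerating some paths:
Colne - Selby - Dunly: 5+2 = 7
Colne - Dunly: 8 = 8
Cheapest is Colne - Selby - Dunly at $7.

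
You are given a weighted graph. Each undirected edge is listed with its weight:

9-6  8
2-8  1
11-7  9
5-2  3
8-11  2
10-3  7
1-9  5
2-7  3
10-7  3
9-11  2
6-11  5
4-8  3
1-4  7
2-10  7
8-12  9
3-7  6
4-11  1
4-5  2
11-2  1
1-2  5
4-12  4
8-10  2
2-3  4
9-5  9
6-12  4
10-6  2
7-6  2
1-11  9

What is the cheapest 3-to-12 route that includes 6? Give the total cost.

12

Shortest 3→6: 3 → 7 → 6 = 8
Best 6 to 12: 6 → 12 costing 4
Total via 6: 8 + 4 = 12.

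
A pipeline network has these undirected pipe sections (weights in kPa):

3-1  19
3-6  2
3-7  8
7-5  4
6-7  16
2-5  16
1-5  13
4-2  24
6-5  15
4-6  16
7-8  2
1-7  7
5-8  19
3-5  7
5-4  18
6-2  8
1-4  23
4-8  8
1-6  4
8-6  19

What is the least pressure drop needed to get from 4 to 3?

18 kPa

Settle nodes by increasing distance from 4:
4: 0
8: 8  (via 4)
7: 10  (via 8)
5: 14  (via 7)
6: 16  (via 4)
1: 17  (via 7)
3: 18  (via 7)
Shortest route: 4 → 8 → 7 → 3 = 18 kPa.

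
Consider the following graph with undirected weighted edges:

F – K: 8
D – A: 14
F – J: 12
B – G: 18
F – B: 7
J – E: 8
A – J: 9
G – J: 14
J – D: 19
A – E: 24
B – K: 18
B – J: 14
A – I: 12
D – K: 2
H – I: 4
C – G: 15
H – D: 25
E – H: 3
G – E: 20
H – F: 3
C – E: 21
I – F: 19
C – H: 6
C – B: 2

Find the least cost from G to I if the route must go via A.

35

Shortest G→A: G–J–A = 23
Best A to I: A–I costing 12
Total via A: 23 + 12 = 35.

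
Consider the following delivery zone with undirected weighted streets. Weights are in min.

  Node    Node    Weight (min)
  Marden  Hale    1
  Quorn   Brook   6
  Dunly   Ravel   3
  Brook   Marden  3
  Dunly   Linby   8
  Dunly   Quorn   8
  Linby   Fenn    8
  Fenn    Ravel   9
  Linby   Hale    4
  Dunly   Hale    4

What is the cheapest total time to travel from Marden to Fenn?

13 min

Candidate routes:
Marden → Hale → Linby → Fenn: 1+4+8 = 13
Marden → Hale → Dunly → Linby → Fenn: 1+4+8+8 = 21
Marden → Hale → Dunly → Ravel → Fenn: 1+4+3+9 = 17
Cheapest is Marden → Hale → Linby → Fenn at 13 min.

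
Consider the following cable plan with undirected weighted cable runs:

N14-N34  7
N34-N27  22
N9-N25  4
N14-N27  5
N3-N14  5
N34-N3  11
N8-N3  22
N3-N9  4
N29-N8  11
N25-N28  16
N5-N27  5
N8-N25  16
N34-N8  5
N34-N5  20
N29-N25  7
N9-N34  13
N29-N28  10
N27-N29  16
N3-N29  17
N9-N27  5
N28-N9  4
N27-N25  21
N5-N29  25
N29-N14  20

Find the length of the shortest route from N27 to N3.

Candidate routes:
N27 - N14 - N3: 5+5 = 10
N27 - N9 - N3: 5+4 = 9
The minimum is 9 via N27 - N9 - N3.

9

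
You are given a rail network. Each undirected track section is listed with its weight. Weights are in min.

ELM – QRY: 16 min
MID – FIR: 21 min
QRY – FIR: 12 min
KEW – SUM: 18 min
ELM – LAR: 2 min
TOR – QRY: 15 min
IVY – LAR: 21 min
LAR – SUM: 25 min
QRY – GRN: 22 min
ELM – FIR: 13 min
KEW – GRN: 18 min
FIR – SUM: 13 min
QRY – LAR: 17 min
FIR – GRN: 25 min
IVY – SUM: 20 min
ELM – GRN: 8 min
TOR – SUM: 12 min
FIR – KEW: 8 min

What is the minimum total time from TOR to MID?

46 min

Settle nodes by increasing distance from TOR:
TOR: 0
SUM: 12  (via TOR)
QRY: 15  (via TOR)
FIR: 25  (via SUM)
KEW: 30  (via SUM)
ELM: 31  (via QRY)
LAR: 32  (via QRY)
IVY: 32  (via SUM)
GRN: 37  (via QRY)
MID: 46  (via FIR)
Shortest route: TOR–SUM–FIR–MID = 46 min.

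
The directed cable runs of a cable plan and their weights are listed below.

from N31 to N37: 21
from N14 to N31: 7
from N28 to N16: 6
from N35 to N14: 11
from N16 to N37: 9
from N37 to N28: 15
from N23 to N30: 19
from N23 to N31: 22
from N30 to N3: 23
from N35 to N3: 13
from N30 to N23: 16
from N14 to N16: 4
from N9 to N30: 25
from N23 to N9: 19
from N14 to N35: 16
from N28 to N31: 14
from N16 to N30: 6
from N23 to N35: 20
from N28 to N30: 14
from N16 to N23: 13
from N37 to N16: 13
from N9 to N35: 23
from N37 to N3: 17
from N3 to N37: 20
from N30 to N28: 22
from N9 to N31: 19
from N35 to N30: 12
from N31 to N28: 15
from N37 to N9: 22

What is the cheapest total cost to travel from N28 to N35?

Shortest distances from N28:
N28: 0
N16: 6  (via N28)
N30: 12  (via N16)
N31: 14  (via N28)
N37: 15  (via N16)
N23: 19  (via N16)
N3: 32  (via N37)
N9: 37  (via N37)
N35: 39  (via N23)
Shortest route: N28–N16–N23–N35 = 39.

39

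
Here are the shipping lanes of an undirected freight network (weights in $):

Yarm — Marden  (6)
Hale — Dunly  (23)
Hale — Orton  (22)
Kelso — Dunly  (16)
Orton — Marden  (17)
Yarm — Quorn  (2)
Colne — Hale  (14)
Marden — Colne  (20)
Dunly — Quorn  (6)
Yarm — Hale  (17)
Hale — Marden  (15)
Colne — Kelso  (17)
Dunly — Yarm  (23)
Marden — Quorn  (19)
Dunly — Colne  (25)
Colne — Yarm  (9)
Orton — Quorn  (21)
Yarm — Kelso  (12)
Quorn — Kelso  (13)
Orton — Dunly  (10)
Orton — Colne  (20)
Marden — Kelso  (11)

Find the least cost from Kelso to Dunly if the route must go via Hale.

$49

Shortest Kelso→Hale: Kelso → Marden → Hale = 26
Best Hale to Dunly: Hale → Dunly costing 23
Total via Hale: 26 + 23 = $49.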